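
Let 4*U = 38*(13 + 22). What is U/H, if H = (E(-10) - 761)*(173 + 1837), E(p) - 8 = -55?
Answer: -133/649632 ≈ -0.00020473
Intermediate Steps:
E(p) = -47 (E(p) = 8 - 55 = -47)
U = 665/2 (U = (38*(13 + 22))/4 = (38*35)/4 = (¼)*1330 = 665/2 ≈ 332.50)
H = -1624080 (H = (-47 - 761)*(173 + 1837) = -808*2010 = -1624080)
U/H = (665/2)/(-1624080) = (665/2)*(-1/1624080) = -133/649632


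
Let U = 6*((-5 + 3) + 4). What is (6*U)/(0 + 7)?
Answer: 72/7 ≈ 10.286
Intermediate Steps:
U = 12 (U = 6*(-2 + 4) = 6*2 = 12)
(6*U)/(0 + 7) = (6*12)/(0 + 7) = 72/7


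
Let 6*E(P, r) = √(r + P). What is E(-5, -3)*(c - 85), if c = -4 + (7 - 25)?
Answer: -107*I*√2/3 ≈ -50.44*I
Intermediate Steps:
c = -22 (c = -4 - 18 = -22)
E(P, r) = √(P + r)/6 (E(P, r) = √(r + P)/6 = √(P + r)/6)
E(-5, -3)*(c - 85) = (√(-5 - 3)/6)*(-22 - 85) = (√(-8)/6)*(-107) = ((2*I*√2)/6)*(-107) = (I*√2/3)*(-107) = -107*I*√2/3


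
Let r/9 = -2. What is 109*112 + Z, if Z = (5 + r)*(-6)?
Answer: 12286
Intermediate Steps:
r = -18 (r = 9*(-2) = -18)
Z = 78 (Z = (5 - 18)*(-6) = -13*(-6) = 78)
109*112 + Z = 109*112 + 78 = 12208 + 78 = 12286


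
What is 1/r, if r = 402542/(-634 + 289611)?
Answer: 288977/402542 ≈ 0.71788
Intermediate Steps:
r = 402542/288977 ≈ 1.3930
1/r = 1/(402542/288977) = 288977/402542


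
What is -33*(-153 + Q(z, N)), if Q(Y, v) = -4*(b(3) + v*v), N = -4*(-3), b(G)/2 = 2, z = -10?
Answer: 24585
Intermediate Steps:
b(G) = 4 (b(G) = 2*2 = 4)
N = 12
Q(Y, v) = -16 - 4*v² (Q(Y, v) = -4*(4 + v*v) = -4*(4 + v²) = -16 - 4*v²)
-33*(-153 + Q(z, N)) = -33*(-153 + (-16 - 4*12²)) = -33*(-153 + (-16 - 4*144)) = -33*(-153 + (-16 - 576)) = -33*(-153 - 592) = -33*(-745) = 24585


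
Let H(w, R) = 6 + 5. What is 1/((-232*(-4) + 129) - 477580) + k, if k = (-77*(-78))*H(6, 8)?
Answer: 31481968517/476523 ≈ 66066.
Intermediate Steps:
H(w, R) = 11
k = 66066 (k = -77*(-78)*11 = 6006*11 = 66066)
1/((-232*(-4) + 129) - 477580) + k = 1/((-232*(-4) + 129) - 477580) + 66066 = 1/((928 + 129) - 477580) + 66066 = 1/(1057 - 477580) + 66066 = 1/(-476523) + 66066 = -1/476523 + 66066 = 31481968517/476523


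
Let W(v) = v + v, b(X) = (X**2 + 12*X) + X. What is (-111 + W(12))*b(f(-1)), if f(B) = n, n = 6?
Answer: -9918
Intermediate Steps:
f(B) = 6
b(X) = X**2 + 13*X
W(v) = 2*v
(-111 + W(12))*b(f(-1)) = (-111 + 2*12)*(6*(13 + 6)) = (-111 + 24)*(6*19) = -87*114 = -9918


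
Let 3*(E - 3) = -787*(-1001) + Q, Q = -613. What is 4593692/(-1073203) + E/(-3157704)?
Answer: -44361365966653/10166572217736 ≈ -4.3635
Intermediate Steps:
E = 787183/3 (E = 3 + (-787*(-1001) - 613)/3 = 3 + (787787 - 613)/3 = 3 + (⅓)*787174 = 3 + 787174/3 = 787183/3 ≈ 2.6239e+5)
4593692/(-1073203) + E/(-3157704) = 4593692/(-1073203) + (787183/3)/(-3157704) = 4593692*(-1/1073203) + (787183/3)*(-1/3157704) = -4593692/1073203 - 787183/9473112 = -44361365966653/10166572217736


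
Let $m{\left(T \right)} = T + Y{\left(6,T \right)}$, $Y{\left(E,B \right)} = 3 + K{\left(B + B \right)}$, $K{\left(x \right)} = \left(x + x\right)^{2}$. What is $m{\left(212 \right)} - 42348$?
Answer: $676971$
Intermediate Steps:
$K{\left(x \right)} = 4 x^{2}$ ($K{\left(x \right)} = \left(2 x\right)^{2} = 4 x^{2}$)
$Y{\left(E,B \right)} = 3 + 16 B^{2}$ ($Y{\left(E,B \right)} = 3 + 4 \left(B + B\right)^{2} = 3 + 4 \left(2 B\right)^{2} = 3 + 4 \cdot 4 B^{2} = 3 + 16 B^{2}$)
$m{\left(T \right)} = 3 + T + 16 T^{2}$ ($m{\left(T \right)} = T + \left(3 + 16 T^{2}\right) = 3 + T + 16 T^{2}$)
$m{\left(212 \right)} - 42348 = \left(3 + 212 + 16 \cdot 212^{2}\right) - 42348 = \left(3 + 212 + 16 \cdot 44944\right) - 42348 = \left(3 + 212 + 719104\right) - 42348 = 719319 - 42348 = 676971$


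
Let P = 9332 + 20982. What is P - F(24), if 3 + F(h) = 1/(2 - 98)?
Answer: 2910433/96 ≈ 30317.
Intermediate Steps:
F(h) = -289/96 (F(h) = -3 + 1/(2 - 98) = -3 + 1/(-96) = -3 - 1/96 = -289/96)
P = 30314
P - F(24) = 30314 - 1*(-289/96) = 30314 + 289/96 = 2910433/96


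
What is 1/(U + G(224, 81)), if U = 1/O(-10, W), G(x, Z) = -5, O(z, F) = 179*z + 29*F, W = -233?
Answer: -8547/42736 ≈ -0.20000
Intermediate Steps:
O(z, F) = 29*F + 179*z
U = -1/8547 (U = 1/(29*(-233) + 179*(-10)) = 1/(-6757 - 1790) = 1/(-8547) = -1/8547 ≈ -0.00011700)
1/(U + G(224, 81)) = 1/(-1/8547 - 5) = 1/(-42736/8547) = -8547/42736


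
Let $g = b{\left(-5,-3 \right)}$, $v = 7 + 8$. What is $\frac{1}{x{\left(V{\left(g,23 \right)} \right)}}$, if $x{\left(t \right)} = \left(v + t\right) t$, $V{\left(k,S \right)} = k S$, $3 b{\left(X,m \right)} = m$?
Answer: $\frac{1}{184} \approx 0.0054348$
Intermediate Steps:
$v = 15$
$b{\left(X,m \right)} = \frac{m}{3}$
$g = -1$ ($g = \frac{1}{3} \left(-3\right) = -1$)
$V{\left(k,S \right)} = S k$
$x{\left(t \right)} = t \left(15 + t\right)$ ($x{\left(t \right)} = \left(15 + t\right) t = t \left(15 + t\right)$)
$\frac{1}{x{\left(V{\left(g,23 \right)} \right)}} = \frac{1}{23 \left(-1\right) \left(15 + 23 \left(-1\right)\right)} = \frac{1}{\left(-23\right) \left(15 - 23\right)} = \frac{1}{\left(-23\right) \left(-8\right)} = \frac{1}{184}$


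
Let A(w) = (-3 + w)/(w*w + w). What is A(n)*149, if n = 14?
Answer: 1639/210 ≈ 7.8048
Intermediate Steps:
A(w) = (-3 + w)/(w + w²) (A(w) = (-3 + w)/(w² + w) = (-3 + w)/(w + w²))
A(n)*149 = ((-3 + 14)/(14*(1 + 14)))*149 = ((1/14)*11/15)*149 = ((1/14)*(1/15)*11)*149 = (11/210)*149 = 1639/210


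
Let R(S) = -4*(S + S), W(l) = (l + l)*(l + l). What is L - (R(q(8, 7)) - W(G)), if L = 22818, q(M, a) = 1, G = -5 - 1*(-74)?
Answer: 41870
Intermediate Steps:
G = 69 (G = -5 + 74 = 69)
W(l) = 4*l² (W(l) = (2*l)*(2*l) = 4*l²)
R(S) = -8*S
L - (R(q(8, 7)) - W(G)) = 22818 - (-8*1 - 4*69²) = 22818 - (-8 - 4*4761) = 22818 - (-8 - 1*19044) = 22818 - (-8 - 19044) = 22818 - 1*(-19052) = 22818 + 19052 = 41870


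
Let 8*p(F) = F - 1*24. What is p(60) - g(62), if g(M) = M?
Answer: -115/2 ≈ -57.500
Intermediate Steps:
p(F) = -3 + F/8 (p(F) = (F - 1*24)/8 = (F - 24)/8 = (-24 + F)/8 = -3 + F/8)
p(60) - g(62) = (-3 + (⅛)*60) - 1*62 = (-3 + 15/2) - 62 = 9/2 - 62 = -115/2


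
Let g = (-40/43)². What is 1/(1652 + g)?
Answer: 1849/3056148 ≈ 0.00060501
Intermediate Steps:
g = 1600/1849 (g = (-40*1/43)² = (-40/43)² = 1600/1849 ≈ 0.86533)
1/(1652 + g) = 1/(1652 + 1600/1849) = 1/(3056148/1849) = 1849/3056148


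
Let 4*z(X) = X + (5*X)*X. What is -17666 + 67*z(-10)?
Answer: -18917/2 ≈ -9458.5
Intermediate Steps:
z(X) = X/4 + 5*X**2/4 (z(X) = (X + (5*X)*X)/4 = (X + 5*X**2)/4 = X/4 + 5*X**2/4)
-17666 + 67*z(-10) = -17666 + 67*((1/4)*(-10)*(1 + 5*(-10))) = -17666 + 67*((1/4)*(-10)*(1 - 50)) = -17666 + 67*((1/4)*(-10)*(-49)) = -17666 + 67*(245/2) = -17666 + 16415/2 = -18917/2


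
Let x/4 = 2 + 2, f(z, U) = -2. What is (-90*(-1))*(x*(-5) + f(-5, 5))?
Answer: -7380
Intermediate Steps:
x = 16 (x = 4*(2 + 2) = 4*4 = 16)
(-90*(-1))*(x*(-5) + f(-5, 5)) = (-90*(-1))*(16*(-5) - 2) = (-30*(-3))*(-80 - 2) = 90*(-82) = -7380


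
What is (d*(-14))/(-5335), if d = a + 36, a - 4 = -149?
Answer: -1526/5335 ≈ -0.28604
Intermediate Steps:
a = -145 (a = 4 - 149 = -145)
d = -109 (d = -145 + 36 = -109)
(d*(-14))/(-5335) = -109*(-14)/(-5335) = 1526*(-1/5335) = -1526/5335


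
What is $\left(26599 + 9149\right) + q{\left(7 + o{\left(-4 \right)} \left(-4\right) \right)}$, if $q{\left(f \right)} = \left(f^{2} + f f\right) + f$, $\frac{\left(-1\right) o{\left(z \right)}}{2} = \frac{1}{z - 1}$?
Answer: $\frac{895293}{25} \approx 35812.0$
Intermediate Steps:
$o{\left(z \right)} = - \frac{2}{-1 + z}$ ($o{\left(z \right)} = - \frac{2}{z - 1} = - \frac{2}{-1 + z}$)
$q{\left(f \right)} = f + 2 f^{2}$ ($q{\left(f \right)} = \left(f^{2} + f^{2}\right) + f = 2 f^{2} + f = f + 2 f^{2}$)
$\left(26599 + 9149\right) + q{\left(7 + o{\left(-4 \right)} \left(-4\right) \right)} = \left(26599 + 9149\right) + \left(7 + - \frac{2}{-1 - 4} \left(-4\right)\right) \left(1 + 2 \left(7 + - \frac{2}{-1 - 4} \left(-4\right)\right)\right) = 35748 + \left(7 + - \frac{2}{-5} \left(-4\right)\right) \left(1 + 2 \left(7 + - \frac{2}{-5} \left(-4\right)\right)\right) = 35748 + \left(7 + \left(-2\right) \left(- \frac{1}{5}\right) \left(-4\right)\right) \left(1 + 2 \left(7 + \left(-2\right) \left(- \frac{1}{5}\right) \left(-4\right)\right)\right) = 35748 + \left(7 + \frac{2}{5} \left(-4\right)\right) \left(1 + 2 \left(7 + \frac{2}{5} \left(-4\right)\right)\right) = 35748 + \left(7 - \frac{8}{5}\right) \left(1 + 2 \left(7 - \frac{8}{5}\right)\right) = 35748 + \frac{27 \left(1 + 2 \cdot \frac{27}{5}\right)}{5} = 35748 + \frac{27 \left(1 + \frac{54}{5}\right)}{5} = 35748 + \frac{27}{5} \cdot \frac{59}{5} = 35748 + \frac{1593}{25} = \frac{895293}{25}$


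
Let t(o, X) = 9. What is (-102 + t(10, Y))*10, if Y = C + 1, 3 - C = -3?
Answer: -930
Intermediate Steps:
C = 6 (C = 3 - 1*(-3) = 3 + 3 = 6)
Y = 7 (Y = 6 + 1 = 7)
(-102 + t(10, Y))*10 = (-102 + 9)*10 = -93*10 = -930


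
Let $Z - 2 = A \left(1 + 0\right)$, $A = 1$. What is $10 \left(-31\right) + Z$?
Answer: $-307$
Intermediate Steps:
$Z = 3$ ($Z = 2 + 1 \left(1 + 0\right) = 2 + 1 \cdot 1 = 2 + 1 = 3$)
$10 \left(-31\right) + Z = 10 \left(-31\right) + 3 = -310 + 3 = -307$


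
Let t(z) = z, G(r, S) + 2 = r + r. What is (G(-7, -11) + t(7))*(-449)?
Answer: 4041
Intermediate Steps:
G(r, S) = -2 + 2*r (G(r, S) = -2 + (r + r) = -2 + 2*r)
(G(-7, -11) + t(7))*(-449) = ((-2 + 2*(-7)) + 7)*(-449) = ((-2 - 14) + 7)*(-449) = (-16 + 7)*(-449) = -9*(-449) = 4041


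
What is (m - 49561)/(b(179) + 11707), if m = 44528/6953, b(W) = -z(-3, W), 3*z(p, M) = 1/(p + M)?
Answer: -36384807888/8595708827 ≈ -4.2329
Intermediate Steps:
z(p, M) = 1/(3*(M + p)) (z(p, M) = 1/(3*(p + M)) = 1/(3*(M + p)))
b(W) = -1/(3*(-3 + W)) (b(W) = -1/(3*(W - 3)) = -1/(3*(-3 + W)))
m = 44528/6953 (m = 44528*(1/6953) = 44528/6953 ≈ 6.4041)
(m - 49561)/(b(179) + 11707) = (44528/6953 - 49561)/(-1/(-9 + 3*179) + 11707) = -344553105/(6953*(-1/(-9 + 537) + 11707)) = -344553105/(6953*(-1/528 + 11707)) = -344553105/(6953*6181295/528) = -344553105/6953*528/6181295 = -36384807888/8595708827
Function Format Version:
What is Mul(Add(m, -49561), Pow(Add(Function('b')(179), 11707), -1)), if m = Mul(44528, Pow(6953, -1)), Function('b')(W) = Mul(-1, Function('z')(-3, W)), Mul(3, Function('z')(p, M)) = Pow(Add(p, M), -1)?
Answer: Rational(-36384807888, 8595708827) ≈ -4.2329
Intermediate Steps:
Function('z')(p, M) = Mul(Rational(1, 3), Pow(Add(M, p), -1)) (Function('z')(p, M) = Mul(Rational(1, 3), Pow(Add(p, M), -1)) = Mul(Rational(1, 3), Pow(Add(M, p), -1)))
Function('b')(W) = Mul(Rational(-1, 3), Pow(Add(-3, W), -1)) (Function('b')(W) = Mul(-1, Mul(Rational(1, 3), Pow(Add(W, -3), -1))) = Mul(-1, Mul(Rational(1, 3), Pow(Add(-3, W), -1))) = Mul(Rational(-1, 3), Pow(Add(-3, W), -1)))
m = Rational(44528, 6953) (m = Mul(44528, Rational(1, 6953)) = Rational(44528, 6953) ≈ 6.4041)
Mul(Add(m, -49561), Pow(Add(Function('b')(179), 11707), -1)) = Mul(Add(Rational(44528, 6953), -49561), Pow(Add(Mul(-1, Pow(Add(-9, Mul(3, 179)), -1)), 11707), -1)) = Mul(Rational(-344553105, 6953), Pow(Add(Mul(-1, Pow(Add(-9, 537), -1)), 11707), -1)) = Mul(Rational(-344553105, 6953), Pow(Add(Mul(-1, Pow(528, -1)), 11707), -1)) = Mul(Rational(-344553105, 6953), Pow(Add(Mul(-1, Rational(1, 528)), 11707), -1)) = Mul(Rational(-344553105, 6953), Pow(Add(Rational(-1, 528), 11707), -1)) = Mul(Rational(-344553105, 6953), Pow(Rational(6181295, 528), -1)) = Mul(Rational(-344553105, 6953), Rational(528, 6181295)) = Rational(-36384807888, 8595708827)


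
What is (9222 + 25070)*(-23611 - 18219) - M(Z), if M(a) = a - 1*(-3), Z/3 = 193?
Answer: -1434434942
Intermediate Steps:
Z = 579 (Z = 3*193 = 579)
M(a) = 3 + a (M(a) = a + 3 = 3 + a)
(9222 + 25070)*(-23611 - 18219) - M(Z) = (9222 + 25070)*(-23611 - 18219) - (3 + 579) = 34292*(-41830) - 1*582 = -1434434360 - 582 = -1434434942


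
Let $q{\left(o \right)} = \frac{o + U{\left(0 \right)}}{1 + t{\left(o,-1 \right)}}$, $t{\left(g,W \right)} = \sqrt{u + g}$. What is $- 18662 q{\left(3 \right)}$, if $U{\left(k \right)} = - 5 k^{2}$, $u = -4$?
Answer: $-27993 + 27993 i \approx -27993.0 + 27993.0 i$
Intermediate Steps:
$t{\left(g,W \right)} = \sqrt{-4 + g}$
$q{\left(o \right)} = \frac{o}{1 + \sqrt{-4 + o}}$ ($q{\left(o \right)} = \frac{o - 5 \cdot 0^{2}}{1 + \sqrt{-4 + o}} = \frac{o - 0}{1 + \sqrt{-4 + o}} = \frac{o + 0}{1 + \sqrt{-4 + o}} = \frac{o}{1 + \sqrt{-4 + o}}$)
$- 18662 q{\left(3 \right)} = - 18662 \frac{3}{1 + \sqrt{-4 + 3}} = - 18662 \frac{3}{1 + \sqrt{-1}} = - 18662 \frac{3}{1 + i} = - 18662 \cdot 3 \frac{1 - i}{2} = - 18662 \frac{3 \left(1 - i\right)}{2} = - 27993 \left(1 - i\right)$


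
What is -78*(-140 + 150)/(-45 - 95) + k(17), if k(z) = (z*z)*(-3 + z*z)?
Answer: 578617/7 ≈ 82660.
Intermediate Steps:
k(z) = z²*(-3 + z²)
-78*(-140 + 150)/(-45 - 95) + k(17) = -78*(-140 + 150)/(-45 - 95) + 17²*(-3 + 17²) = -780/(-140) + 289*(-3 + 289) = -780*(-1)/140 + 289*286 = -78*(-1/14) + 82654 = 39/7 + 82654 = 578617/7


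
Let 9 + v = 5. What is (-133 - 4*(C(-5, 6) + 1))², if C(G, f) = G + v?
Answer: 10201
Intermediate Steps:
v = -4 (v = -9 + 5 = -4)
C(G, f) = -4 + G (C(G, f) = G - 4 = -4 + G)
(-133 - 4*(C(-5, 6) + 1))² = (-133 - 4*((-4 - 5) + 1))² = (-133 - 4*(-9 + 1))² = (-133 - 4*(-8))² = (-133 + 32)² = (-101)² = 10201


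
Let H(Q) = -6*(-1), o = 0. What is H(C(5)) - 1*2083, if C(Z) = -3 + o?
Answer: -2077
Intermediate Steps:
C(Z) = -3 (C(Z) = -3 + 0 = -3)
H(Q) = 6
H(C(5)) - 1*2083 = 6 - 1*2083 = 6 - 2083 = -2077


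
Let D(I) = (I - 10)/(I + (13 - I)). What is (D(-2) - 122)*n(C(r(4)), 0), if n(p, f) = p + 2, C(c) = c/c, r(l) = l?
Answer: -4794/13 ≈ -368.77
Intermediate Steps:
C(c) = 1
D(I) = -10/13 + I/13 (D(I) = (-10 + I)/13 = (-10 + I)*(1/13) = -10/13 + I/13)
n(p, f) = 2 + p
(D(-2) - 122)*n(C(r(4)), 0) = ((-10/13 + (1/13)*(-2)) - 122)*(2 + 1) = ((-10/13 - 2/13) - 122)*3 = (-12/13 - 122)*3 = -1598/13*3 = -4794/13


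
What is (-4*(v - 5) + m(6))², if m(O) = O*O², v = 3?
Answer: 50176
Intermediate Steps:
m(O) = O³
(-4*(v - 5) + m(6))² = (-4*(3 - 5) + 6³)² = (-4*(-2) + 216)² = (8 + 216)² = 224² = 50176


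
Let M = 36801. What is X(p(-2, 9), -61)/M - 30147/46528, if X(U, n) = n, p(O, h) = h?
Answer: -1112277955/1712276928 ≈ -0.64959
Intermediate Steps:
X(p(-2, 9), -61)/M - 30147/46528 = -61/36801 - 30147/46528 = -1112277955/1712276928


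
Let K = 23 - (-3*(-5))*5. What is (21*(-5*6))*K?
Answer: 32760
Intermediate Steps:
K = -52 (K = 23 - 15*5 = 23 - 1*75 = 23 - 75 = -52)
(21*(-5*6))*K = (21*(-5*6))*(-52) = (21*(-30))*(-52) = -630*(-52) = 32760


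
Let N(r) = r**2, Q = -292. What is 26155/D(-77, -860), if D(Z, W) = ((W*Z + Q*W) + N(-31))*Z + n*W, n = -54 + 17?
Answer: -26155/24477357 ≈ -0.0010685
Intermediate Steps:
n = -37
D(Z, W) = -37*W + Z*(961 - 292*W + W*Z) (D(Z, W) = ((W*Z - 292*W) + (-31)**2)*Z - 37*W = ((-292*W + W*Z) + 961)*Z - 37*W = (961 - 292*W + W*Z)*Z - 37*W = Z*(961 - 292*W + W*Z) - 37*W = -37*W + Z*(961 - 292*W + W*Z))
26155/D(-77, -860) = 26155/(-37*(-860) + 961*(-77) - 860*(-77)**2 - 292*(-860)*(-77)) = 26155/(31820 - 73997 - 860*5929 - 19336240) = 26155/(31820 - 73997 - 5098940 - 19336240) = 26155/(-24477357) = 26155*(-1/24477357) = -26155/24477357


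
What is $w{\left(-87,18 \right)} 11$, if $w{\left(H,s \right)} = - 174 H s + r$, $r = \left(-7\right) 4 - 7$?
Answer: $2996939$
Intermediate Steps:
$r = -35$ ($r = -28 - 7 = -35$)
$w{\left(H,s \right)} = -35 - 174 H s$ ($w{\left(H,s \right)} = - 174 H s - 35 = -35 - 174 H s$)
$w{\left(-87,18 \right)} 11 = \left(-35 - \left(-15138\right) 18\right) 11 = \left(-35 + 272484\right) 11 = 272449 \cdot 11 = 2996939$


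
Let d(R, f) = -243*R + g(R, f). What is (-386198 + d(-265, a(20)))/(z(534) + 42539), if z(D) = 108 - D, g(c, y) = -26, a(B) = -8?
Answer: -321829/42113 ≈ -7.6420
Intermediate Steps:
d(R, f) = -26 - 243*R (d(R, f) = -243*R - 26 = -26 - 243*R)
(-386198 + d(-265, a(20)))/(z(534) + 42539) = (-386198 + (-26 - 243*(-265)))/((108 - 1*534) + 42539) = (-386198 + (-26 + 64395))/((108 - 534) + 42539) = (-386198 + 64369)/(-426 + 42539) = -321829/42113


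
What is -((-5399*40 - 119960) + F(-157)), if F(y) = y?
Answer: 336077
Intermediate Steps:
-((-5399*40 - 119960) + F(-157)) = -((-5399*40 - 119960) - 157) = -((-215960 - 119960) - 157) = -(-335920 - 157) = -1*(-336077) = 336077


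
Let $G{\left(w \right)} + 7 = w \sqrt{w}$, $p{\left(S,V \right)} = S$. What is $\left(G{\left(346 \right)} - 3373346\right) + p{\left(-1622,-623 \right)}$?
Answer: $-3374975 + 346 \sqrt{346} \approx -3.3685 \cdot 10^{6}$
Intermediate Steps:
$G{\left(w \right)} = -7 + w^{\frac{3}{2}}$ ($G{\left(w \right)} = -7 + w \sqrt{w} = -7 + w^{\frac{3}{2}}$)
$\left(G{\left(346 \right)} - 3373346\right) + p{\left(-1622,-623 \right)} = \left(\left(-7 + 346^{\frac{3}{2}}\right) - 3373346\right) - 1622 = \left(\left(-7 + 346 \sqrt{346}\right) - 3373346\right) - 1622 = \left(-3373353 + 346 \sqrt{346}\right) - 1622 = -3374975 + 346 \sqrt{346}$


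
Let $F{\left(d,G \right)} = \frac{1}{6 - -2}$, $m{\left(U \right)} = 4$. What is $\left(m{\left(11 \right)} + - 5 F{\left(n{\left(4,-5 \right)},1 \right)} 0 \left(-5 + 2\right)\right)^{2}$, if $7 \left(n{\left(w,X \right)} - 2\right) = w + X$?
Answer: $16$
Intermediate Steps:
$n{\left(w,X \right)} = 2 + \frac{X}{7} + \frac{w}{7}$ ($n{\left(w,X \right)} = 2 + \frac{w + X}{7} = 2 + \frac{X + w}{7} = 2 + \left(\frac{X}{7} + \frac{w}{7}\right) = 2 + \frac{X}{7} + \frac{w}{7}$)
$F{\left(d,G \right)} = \frac{1}{8}$ ($F{\left(d,G \right)} = \frac{1}{6 + 2} = \frac{1}{8}$)
$\left(m{\left(11 \right)} + - 5 F{\left(n{\left(4,-5 \right)},1 \right)} 0 \left(-5 + 2\right)\right)^{2} = \left(4 + \left(-5\right) \frac{1}{8} \cdot 0 \left(-5 + 2\right)\right)^{2} = \left(4 - \frac{5 \cdot 0 \left(-3\right)}{8}\right)^{2} = \left(4 - 0\right)^{2} = \left(4 + 0\right)^{2} = 4^{2} = 16$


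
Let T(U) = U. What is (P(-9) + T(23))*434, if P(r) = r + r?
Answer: 2170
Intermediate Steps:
P(r) = 2*r
(P(-9) + T(23))*434 = (2*(-9) + 23)*434 = (-18 + 23)*434 = 5*434 = 2170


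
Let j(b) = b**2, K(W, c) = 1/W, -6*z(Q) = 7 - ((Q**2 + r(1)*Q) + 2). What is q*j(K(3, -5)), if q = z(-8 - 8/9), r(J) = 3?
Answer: 3835/4374 ≈ 0.87677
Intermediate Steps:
z(Q) = -5/6 + Q/2 + Q**2/6 (z(Q) = -(7 - ((Q**2 + 3*Q) + 2))/6 = -(7 - (2 + Q**2 + 3*Q))/6 = -(7 + (-2 - Q**2 - 3*Q))/6 = -(5 - Q**2 - 3*Q)/6 = -5/6 + Q/2 + Q**2/6)
q = 3835/486 (q = -5/6 + (-8 - 8/9)/2 + (-8 - 8/9)**2/6 = -5/6 + (1/2)*(-80/9) + (-80/9)**2/6 = -5/6 - 40/9 + (1/6)*(6400/81) = -5/6 - 40/9 + 3200/243 = 3835/486 ≈ 7.8909)
q*j(K(3, -5)) = 3835*(1/3)**2/486 = (3835/486)*(1/9) = 3835/4374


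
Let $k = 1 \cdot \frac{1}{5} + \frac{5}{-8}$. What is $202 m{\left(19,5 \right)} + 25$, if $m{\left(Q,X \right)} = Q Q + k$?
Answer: $\frac{1457223}{20} \approx 72861.0$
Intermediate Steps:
$k = - \frac{17}{40}$ ($k = 1 \cdot \frac{1}{5} + 5 \left(- \frac{1}{8}\right) = \frac{1}{5} - \frac{5}{8} = - \frac{17}{40} \approx -0.425$)
$m{\left(Q,X \right)} = - \frac{17}{40} + Q^{2}$ ($m{\left(Q,X \right)} = Q Q - \frac{17}{40} = Q^{2} - \frac{17}{40} = - \frac{17}{40} + Q^{2}$)
$202 m{\left(19,5 \right)} + 25 = 202 \left(- \frac{17}{40} + 19^{2}\right) + 25 = 202 \left(- \frac{17}{40} + 361\right) + 25 = 202 \cdot \frac{14423}{40} + 25 = \frac{1456723}{20} + 25 = \frac{1457223}{20}$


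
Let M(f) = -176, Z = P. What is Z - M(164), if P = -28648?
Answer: -28472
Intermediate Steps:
Z = -28648
Z - M(164) = -28648 - 1*(-176) = -28648 + 176 = -28472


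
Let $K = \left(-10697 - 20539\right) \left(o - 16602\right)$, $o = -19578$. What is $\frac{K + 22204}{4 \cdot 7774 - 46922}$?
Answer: $- \frac{565070342}{7913} \approx -71410.0$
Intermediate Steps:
$K = 1130118480$ ($K = \left(-10697 - 20539\right) \left(-19578 - 16602\right) = \left(-31236\right) \left(-36180\right) = 1130118480$)
$\frac{K + 22204}{4 \cdot 7774 - 46922} = \frac{1130118480 + 22204}{4 \cdot 7774 - 46922} = \frac{1130140684}{31096 - 46922} = \frac{1130140684}{-15826} = 1130140684 \left(- \frac{1}{15826}\right) = - \frac{565070342}{7913}$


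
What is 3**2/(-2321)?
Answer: -9/2321 ≈ -0.0038776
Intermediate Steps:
3**2/(-2321) = 9*(-1/2321) = -9/2321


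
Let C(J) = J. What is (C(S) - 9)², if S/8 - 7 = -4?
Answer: 225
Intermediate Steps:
S = 24 (S = 56 + 8*(-4) = 56 - 32 = 24)
(C(S) - 9)² = (24 - 9)² = 15² = 225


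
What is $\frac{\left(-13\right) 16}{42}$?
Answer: $- \frac{104}{21} \approx -4.9524$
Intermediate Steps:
$\frac{\left(-13\right) 16}{42} = \left(-208\right) \frac{1}{42} = - \frac{104}{21}$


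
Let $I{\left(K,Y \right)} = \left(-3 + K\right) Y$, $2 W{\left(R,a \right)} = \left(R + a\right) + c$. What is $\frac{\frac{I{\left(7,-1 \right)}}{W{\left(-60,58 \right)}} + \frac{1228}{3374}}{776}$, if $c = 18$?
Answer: $- \frac{459}{2618224} \approx -0.00017531$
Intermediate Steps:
$W{\left(R,a \right)} = 9 + \frac{R}{2} + \frac{a}{2}$ ($W{\left(R,a \right)} = \frac{\left(R + a\right) + 18}{2} = \frac{18 + R + a}{2} = 9 + \frac{R}{2} + \frac{a}{2}$)
$I{\left(K,Y \right)} = Y \left(-3 + K\right)$
$\frac{\frac{I{\left(7,-1 \right)}}{W{\left(-60,58 \right)}} + \frac{1228}{3374}}{776} = \frac{\frac{\left(-1\right) \left(-3 + 7\right)}{9 + \frac{1}{2} \left(-60\right) + \frac{1}{2} \cdot 58} + \frac{1228}{3374}}{776} = \left(\frac{\left(-1\right) 4}{9 - 30 + 29} + 1228 \cdot \frac{1}{3374}\right) \frac{1}{776} = \left(- \frac{4}{8} + \frac{614}{1687}\right) \frac{1}{776} = \left(\left(-4\right) \frac{1}{8} + \frac{614}{1687}\right) \frac{1}{776} = \left(- \frac{1}{2} + \frac{614}{1687}\right) \frac{1}{776} = \left(- \frac{459}{3374}\right) \frac{1}{776} = - \frac{459}{2618224}$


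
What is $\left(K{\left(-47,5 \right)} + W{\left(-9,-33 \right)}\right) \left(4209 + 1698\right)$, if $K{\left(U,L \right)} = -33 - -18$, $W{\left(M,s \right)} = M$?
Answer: $-141768$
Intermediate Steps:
$K{\left(U,L \right)} = -15$ ($K{\left(U,L \right)} = -33 + 18 = -15$)
$\left(K{\left(-47,5 \right)} + W{\left(-9,-33 \right)}\right) \left(4209 + 1698\right) = \left(-15 - 9\right) \left(4209 + 1698\right) = \left(-24\right) 5907 = -141768$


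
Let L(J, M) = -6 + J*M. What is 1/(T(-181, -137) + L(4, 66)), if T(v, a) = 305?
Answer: 1/563 ≈ 0.0017762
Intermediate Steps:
1/(T(-181, -137) + L(4, 66)) = 1/(305 + (-6 + 4*66)) = 1/(305 + (-6 + 264)) = 1/(305 + 258) = 1/563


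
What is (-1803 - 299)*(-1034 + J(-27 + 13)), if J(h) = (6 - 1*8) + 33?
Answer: 2108306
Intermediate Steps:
J(h) = 31 (J(h) = (6 - 8) + 33 = -2 + 33 = 31)
(-1803 - 299)*(-1034 + J(-27 + 13)) = (-1803 - 299)*(-1034 + 31) = -2102*(-1003) = 2108306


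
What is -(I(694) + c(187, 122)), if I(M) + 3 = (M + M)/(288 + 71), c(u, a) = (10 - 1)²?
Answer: -29390/359 ≈ -81.866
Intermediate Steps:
c(u, a) = 81 (c(u, a) = 9² = 81)
I(M) = -3 + 2*M/359 (I(M) = -3 + (M + M)/(288 + 71) = -3 + (2*M)/359 = -3 + (2*M)*(1/359) = -3 + 2*M/359)
-(I(694) + c(187, 122)) = -((-3 + (2/359)*694) + 81) = -((-3 + 1388/359) + 81) = -(311/359 + 81) = -1*29390/359 = -29390/359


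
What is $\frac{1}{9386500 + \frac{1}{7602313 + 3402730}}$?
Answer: $\frac{11005043}{103298836119501} \approx 1.0654 \cdot 10^{-7}$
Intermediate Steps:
$\frac{1}{9386500 + \frac{1}{7602313 + 3402730}} = \frac{1}{9386500 + \frac{1}{11005043}} = \frac{1}{\frac{103298836119501}{11005043}} = \frac{11005043}{103298836119501}$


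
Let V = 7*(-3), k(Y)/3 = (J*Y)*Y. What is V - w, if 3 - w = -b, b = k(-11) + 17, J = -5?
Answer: 1774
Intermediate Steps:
k(Y) = -15*Y² (k(Y) = 3*((-5*Y)*Y) = 3*(-5*Y²) = -15*Y²)
b = -1798 (b = -15*(-11)² + 17 = -15*121 + 17 = -1815 + 17 = -1798)
V = -21
w = -1795 (w = 3 - (-1)*(-1798) = 3 - 1*1798 = 3 - 1798 = -1795)
V - w = -21 - 1*(-1795) = -21 + 1795 = 1774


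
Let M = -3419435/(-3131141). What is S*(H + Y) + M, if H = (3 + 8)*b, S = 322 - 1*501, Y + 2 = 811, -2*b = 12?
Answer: -416428940142/3131141 ≈ -1.3300e+5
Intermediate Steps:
b = -6 (b = -1/2*12 = -6)
M = 3419435/3131141 (M = -3419435*(-1/3131141) = 3419435/3131141 ≈ 1.0921)
Y = 809 (Y = -2 + 811 = 809)
S = -179 (S = 322 - 501 = -179)
H = -66 (H = (3 + 8)*(-6) = 11*(-6) = -66)
S*(H + Y) + M = -179*(-66 + 809) + 3419435/3131141 = -179*743 + 3419435/3131141 = -132997 + 3419435/3131141 = -416428940142/3131141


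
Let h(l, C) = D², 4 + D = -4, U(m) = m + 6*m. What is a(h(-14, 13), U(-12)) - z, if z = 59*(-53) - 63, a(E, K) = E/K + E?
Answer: 68318/21 ≈ 3253.2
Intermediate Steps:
U(m) = 7*m
D = -8 (D = -4 - 4 = -8)
h(l, C) = 64 (h(l, C) = (-8)² = 64)
a(E, K) = E + E/K
z = -3190 (z = -3127 - 63 = -3190)
a(h(-14, 13), U(-12)) - z = (64 + 64/((7*(-12)))) - 1*(-3190) = (64 + 64/(-84)) + 3190 = (64 + 64*(-1/84)) + 3190 = (64 - 16/21) + 3190 = 1328/21 + 3190 = 68318/21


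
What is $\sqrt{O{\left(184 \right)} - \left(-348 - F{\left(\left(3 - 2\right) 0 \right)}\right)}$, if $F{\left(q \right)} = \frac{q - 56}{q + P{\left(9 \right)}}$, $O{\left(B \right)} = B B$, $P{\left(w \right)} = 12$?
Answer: $\frac{\sqrt{307794}}{3} \approx 184.93$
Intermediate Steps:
$O{\left(B \right)} = B^{2}$
$F{\left(q \right)} = \frac{-56 + q}{12 + q}$ ($F{\left(q \right)} = \frac{q - 56}{q + 12} = \frac{-56 + q}{12 + q}$)
$\sqrt{O{\left(184 \right)} - \left(-348 - F{\left(\left(3 - 2\right) 0 \right)}\right)} = \sqrt{184^{2} - \left(-348 - \frac{-56 + \left(3 - 2\right) 0}{12 + \left(3 - 2\right) 0}\right)} = \sqrt{33856 - \left(-348 - \frac{-56 + 1 \cdot 0}{12 + 1 \cdot 0}\right)} = \sqrt{33856 - \left(-348 - \frac{-56 + 0}{12 + 0}\right)} = \sqrt{33856 - \left(-348 - \frac{1}{12} \left(-56\right)\right)} = \sqrt{33856 + \left(\left(\frac{1}{12} \left(-56\right) + 2747\right) - 2399\right)} = \sqrt{33856 + \left(\left(- \frac{14}{3} + 2747\right) - 2399\right)} = \sqrt{33856 + \left(\frac{8227}{3} - 2399\right)} = \sqrt{33856 + \frac{1030}{3}} = \sqrt{\frac{102598}{3}} = \frac{\sqrt{307794}}{3}$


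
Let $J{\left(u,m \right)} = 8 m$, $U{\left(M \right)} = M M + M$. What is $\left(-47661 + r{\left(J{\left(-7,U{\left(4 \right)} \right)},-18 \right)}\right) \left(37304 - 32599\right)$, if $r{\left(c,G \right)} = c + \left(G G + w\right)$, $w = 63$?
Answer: $-221671370$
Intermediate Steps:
$U{\left(M \right)} = M + M^{2}$ ($U{\left(M \right)} = M^{2} + M = M + M^{2}$)
$r{\left(c,G \right)} = 63 + c + G^{2}$ ($r{\left(c,G \right)} = c + \left(G G + 63\right) = c + \left(G^{2} + 63\right) = c + \left(63 + G^{2}\right) = 63 + c + G^{2}$)
$\left(-47661 + r{\left(J{\left(-7,U{\left(4 \right)} \right)},-18 \right)}\right) \left(37304 - 32599\right) = \left(-47661 + \left(63 + 8 \cdot 4 \left(1 + 4\right) + \left(-18\right)^{2}\right)\right) \left(37304 - 32599\right) = \left(-47661 + \left(63 + 8 \cdot 4 \cdot 5 + 324\right)\right) 4705 = \left(-47661 + \left(63 + 8 \cdot 20 + 324\right)\right) 4705 = \left(-47661 + \left(63 + 160 + 324\right)\right) 4705 = \left(-47661 + 547\right) 4705 = \left(-47114\right) 4705 = -221671370$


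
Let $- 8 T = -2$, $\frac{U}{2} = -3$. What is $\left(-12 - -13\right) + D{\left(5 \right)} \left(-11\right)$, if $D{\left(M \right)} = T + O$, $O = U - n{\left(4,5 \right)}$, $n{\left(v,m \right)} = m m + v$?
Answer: $\frac{1533}{4} \approx 383.25$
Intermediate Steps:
$U = -6$ ($U = 2 \left(-3\right) = -6$)
$T = \frac{1}{4}$ ($T = \left(- \frac{1}{8}\right) \left(-2\right) = \frac{1}{4} \approx 0.25$)
$n{\left(v,m \right)} = v + m^{2}$ ($n{\left(v,m \right)} = m^{2} + v = v + m^{2}$)
$O = -35$ ($O = -6 - \left(4 + 5^{2}\right) = -6 - \left(4 + 25\right) = -6 - 29 = -35$)
$D{\left(M \right)} = - \frac{139}{4}$ ($D{\left(M \right)} = \frac{1}{4} - 35 = - \frac{139}{4}$)
$\left(-12 - -13\right) + D{\left(5 \right)} \left(-11\right) = \left(-12 - -13\right) - - \frac{1529}{4} = \left(-12 + 13\right) + \frac{1529}{4} = 1 + \frac{1529}{4} = \frac{1533}{4}$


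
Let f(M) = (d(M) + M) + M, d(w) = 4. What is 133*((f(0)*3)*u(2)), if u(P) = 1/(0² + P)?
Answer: 798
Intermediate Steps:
f(M) = 4 + 2*M (f(M) = (4 + M) + M = 4 + 2*M)
u(P) = 1/P (u(P) = 1/(0 + P) = 1/P)
133*((f(0)*3)*u(2)) = 133*(((4 + 2*0)*3)/2) = 133*(((4 + 0)*3)*(½)) = 133*((4*3)*(½)) = 133*(12*(½)) = 133*6 = 798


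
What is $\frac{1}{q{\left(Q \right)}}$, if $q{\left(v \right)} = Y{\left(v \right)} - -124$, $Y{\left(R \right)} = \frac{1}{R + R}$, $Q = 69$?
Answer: $\frac{138}{17113} \approx 0.008064$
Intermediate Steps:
$Y{\left(R \right)} = \frac{1}{2 R}$
$q{\left(v \right)} = 124 + \frac{1}{2 v}$ ($q{\left(v \right)} = \frac{1}{2 v} - -124 = \frac{1}{2 v} + 124 = 124 + \frac{1}{2 v}$)
$\frac{1}{q{\left(Q \right)}} = \frac{1}{124 + \frac{1}{2 \cdot 69}} = \frac{1}{124 + \frac{1}{2} \cdot \frac{1}{69}} = \frac{1}{124 + \frac{1}{138}} = \frac{1}{\frac{17113}{138}} = \frac{138}{17113}$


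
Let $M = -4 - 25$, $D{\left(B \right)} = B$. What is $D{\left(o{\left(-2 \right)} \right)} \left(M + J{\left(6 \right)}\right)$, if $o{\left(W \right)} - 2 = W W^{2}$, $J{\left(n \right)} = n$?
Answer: $138$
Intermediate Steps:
$o{\left(W \right)} = 2 + W^{3}$ ($o{\left(W \right)} = 2 + W W^{2} = 2 + W^{3}$)
$M = -29$
$D{\left(o{\left(-2 \right)} \right)} \left(M + J{\left(6 \right)}\right) = \left(2 + \left(-2\right)^{3}\right) \left(-29 + 6\right) = \left(2 - 8\right) \left(-23\right) = \left(-6\right) \left(-23\right) = 138$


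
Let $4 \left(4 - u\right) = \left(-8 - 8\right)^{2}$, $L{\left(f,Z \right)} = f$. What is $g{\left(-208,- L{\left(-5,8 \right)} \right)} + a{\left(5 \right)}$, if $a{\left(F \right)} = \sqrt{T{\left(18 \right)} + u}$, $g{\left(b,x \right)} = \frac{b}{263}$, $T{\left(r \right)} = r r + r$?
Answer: $- \frac{208}{263} + \sqrt{282} \approx 16.002$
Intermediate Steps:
$T{\left(r \right)} = r + r^{2}$ ($T{\left(r \right)} = r^{2} + r = r + r^{2}$)
$u = -60$ ($u = 4 - \frac{\left(-8 - 8\right)^{2}}{4} = 4 - \frac{\left(-16\right)^{2}}{4} = 4 - 64 = -60$)
$g{\left(b,x \right)} = \frac{b}{263}$ ($g{\left(b,x \right)} = b \frac{1}{263} = \frac{b}{263}$)
$a{\left(F \right)} = \sqrt{282}$ ($a{\left(F \right)} = \sqrt{18 \left(1 + 18\right) - 60} = \sqrt{18 \cdot 19 - 60} = \sqrt{342 - 60} = \sqrt{282}$)
$g{\left(-208,- L{\left(-5,8 \right)} \right)} + a{\left(5 \right)} = \frac{1}{263} \left(-208\right) + \sqrt{282} = - \frac{208}{263} + \sqrt{282}$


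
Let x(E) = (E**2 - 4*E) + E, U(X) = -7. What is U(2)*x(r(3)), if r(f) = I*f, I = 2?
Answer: -126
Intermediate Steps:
r(f) = 2*f
x(E) = E**2 - 3*E
U(2)*x(r(3)) = -7*2*3*(-3 + 2*3) = -42*(-3 + 6) = -42*3 = -7*18 = -126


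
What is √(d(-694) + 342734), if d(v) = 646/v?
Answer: 5*√1650725845/347 ≈ 585.43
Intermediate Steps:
√(d(-694) + 342734) = √(646/(-694) + 342734) = √(646*(-1/694) + 342734) = √(-323/347 + 342734) = √(118928375/347) = 5*√1650725845/347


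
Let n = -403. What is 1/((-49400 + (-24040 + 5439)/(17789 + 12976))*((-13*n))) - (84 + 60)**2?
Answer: -165105889912545069/7962282499639 ≈ -20736.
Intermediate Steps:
1/((-49400 + (-24040 + 5439)/(17789 + 12976))*((-13*n))) - (84 + 60)**2 = 1/((-49400 + (-24040 + 5439)/(17789 + 12976))*((-13*(-403)))) - (84 + 60)**2 = 1/(-49400 - 18601/30765*5239) - 1*144**2 = (1/5239)/(-49400 - 18601*1/30765) - 1*20736 = (1/5239)/(-49400 - 18601/30765) - 20736 = (1/5239)/(-1519809601/30765) - 20736 = -30765/1519809601*1/5239 - 20736 = -30765/7962282499639 - 20736 = -165105889912545069/7962282499639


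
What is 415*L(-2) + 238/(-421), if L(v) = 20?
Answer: 3494062/421 ≈ 8299.4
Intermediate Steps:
415*L(-2) + 238/(-421) = 415*20 + 238/(-421) = 8300 + 238*(-1/421) = 8300 - 238/421 = 3494062/421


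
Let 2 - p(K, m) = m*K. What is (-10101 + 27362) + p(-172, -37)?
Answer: 10899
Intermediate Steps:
p(K, m) = 2 - K*m (p(K, m) = 2 - m*K = 2 - K*m)
(-10101 + 27362) + p(-172, -37) = (-10101 + 27362) + (2 - 1*(-172)*(-37)) = 17261 + (2 - 6364) = 17261 - 6362 = 10899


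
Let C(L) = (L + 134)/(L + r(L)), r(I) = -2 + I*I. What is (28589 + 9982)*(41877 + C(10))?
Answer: 1615289195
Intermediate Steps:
r(I) = -2 + I²
C(L) = (134 + L)/(-2 + L + L²) (C(L) = (L + 134)/(L + (-2 + L²)) = (134 + L)/(-2 + L + L²))
(28589 + 9982)*(41877 + C(10)) = (28589 + 9982)*(41877 + (134 + 10)/(-2 + 10 + 10²)) = 38571*(41877 + 144/(-2 + 10 + 100)) = 38571*(41877 + 144/108) = 38571*(41877 + (1/108)*144) = 38571*(41877 + 4/3) = 38571*(125635/3) = 1615289195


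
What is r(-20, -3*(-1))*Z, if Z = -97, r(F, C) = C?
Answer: -291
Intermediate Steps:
r(-20, -3*(-1))*Z = -3*(-1)*(-97) = 3*(-97) = -291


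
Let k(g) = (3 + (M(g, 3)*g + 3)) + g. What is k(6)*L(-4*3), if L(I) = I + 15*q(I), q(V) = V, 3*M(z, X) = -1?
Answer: -1920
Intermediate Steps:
M(z, X) = -⅓ (M(z, X) = (⅓)*(-1) = -⅓)
L(I) = 16*I (L(I) = I + 15*I = 16*I)
k(g) = 6 + 2*g/3 (k(g) = (3 + (-g/3 + 3)) + g = (3 + (3 - g/3)) + g = (6 - g/3) + g = 6 + 2*g/3)
k(6)*L(-4*3) = (6 + (⅔)*6)*(16*(-4*3)) = (6 + 4)*(16*(-12)) = 10*(-192) = -1920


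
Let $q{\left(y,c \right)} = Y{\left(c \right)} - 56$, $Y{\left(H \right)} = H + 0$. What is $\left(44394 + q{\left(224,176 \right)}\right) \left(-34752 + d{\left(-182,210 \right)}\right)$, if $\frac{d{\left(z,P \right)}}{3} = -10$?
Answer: $-1548285948$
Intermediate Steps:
$d{\left(z,P \right)} = -30$ ($d{\left(z,P \right)} = 3 \left(-10\right) = -30$)
$Y{\left(H \right)} = H$
$q{\left(y,c \right)} = -56 + c$ ($q{\left(y,c \right)} = c - 56 = -56 + c$)
$\left(44394 + q{\left(224,176 \right)}\right) \left(-34752 + d{\left(-182,210 \right)}\right) = \left(44394 + \left(-56 + 176\right)\right) \left(-34752 - 30\right) = \left(44394 + 120\right) \left(-34782\right) = 44514 \left(-34782\right) = -1548285948$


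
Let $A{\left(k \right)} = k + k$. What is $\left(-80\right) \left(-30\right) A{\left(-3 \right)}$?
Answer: $-14400$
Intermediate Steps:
$A{\left(k \right)} = 2 k$
$\left(-80\right) \left(-30\right) A{\left(-3 \right)} = \left(-80\right) \left(-30\right) 2 \left(-3\right) = 2400 \left(-6\right) = -14400$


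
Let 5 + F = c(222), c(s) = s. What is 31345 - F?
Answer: 31128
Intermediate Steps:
F = 217 (F = -5 + 222 = 217)
31345 - F = 31345 - 1*217 = 31345 - 217 = 31128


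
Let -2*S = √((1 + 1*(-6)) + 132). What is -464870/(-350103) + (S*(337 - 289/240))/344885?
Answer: 464870/350103 - 80591*√127/165544800 ≈ 1.3223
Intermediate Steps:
S = -√127/2 (S = -√((1 + 1*(-6)) + 132)/2 = -√((1 - 6) + 132)/2 = -√(-5 + 132)/2 = -√127/2 ≈ -5.6347)
-464870/(-350103) + (S*(337 - 289/240))/344885 = -464870/(-350103) + ((-√127/2)*(337 - 289/240))/344885 = -464870*(-1/350103) + ((-√127/2)*(337 - 289*1/240))*(1/344885) = 464870/350103 + ((-√127/2)*(337 - 289/240))*(1/344885) = 464870/350103 + (-√127/2*(80591/240))*(1/344885) = 464870/350103 - 80591*√127/480*(1/344885) = 464870/350103 - 80591*√127/165544800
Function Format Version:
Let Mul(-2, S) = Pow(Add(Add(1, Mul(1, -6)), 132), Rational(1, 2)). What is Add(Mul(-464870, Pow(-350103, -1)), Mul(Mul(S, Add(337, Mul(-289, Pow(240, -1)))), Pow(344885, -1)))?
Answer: Add(Rational(464870, 350103), Mul(Rational(-80591, 165544800), Pow(127, Rational(1, 2)))) ≈ 1.3223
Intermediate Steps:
S = Mul(Rational(-1, 2), Pow(127, Rational(1, 2))) (S = Mul(Rational(-1, 2), Pow(Add(Add(1, Mul(1, -6)), 132), Rational(1, 2))) = Mul(Rational(-1, 2), Pow(Add(Add(1, -6), 132), Rational(1, 2))) = Mul(Rational(-1, 2), Pow(Add(-5, 132), Rational(1, 2))) = Mul(Rational(-1, 2), Pow(127, Rational(1, 2))) ≈ -5.6347)
Add(Mul(-464870, Pow(-350103, -1)), Mul(Mul(S, Add(337, Mul(-289, Pow(240, -1)))), Pow(344885, -1))) = Add(Mul(-464870, Pow(-350103, -1)), Mul(Mul(Mul(Rational(-1, 2), Pow(127, Rational(1, 2))), Add(337, Mul(-289, Pow(240, -1)))), Pow(344885, -1))) = Add(Mul(-464870, Rational(-1, 350103)), Mul(Mul(Mul(Rational(-1, 2), Pow(127, Rational(1, 2))), Add(337, Mul(-289, Rational(1, 240)))), Rational(1, 344885))) = Add(Rational(464870, 350103), Mul(Mul(Mul(Rational(-1, 2), Pow(127, Rational(1, 2))), Add(337, Rational(-289, 240))), Rational(1, 344885))) = Add(Rational(464870, 350103), Mul(Mul(Mul(Rational(-1, 2), Pow(127, Rational(1, 2))), Rational(80591, 240)), Rational(1, 344885))) = Add(Rational(464870, 350103), Mul(Mul(Rational(-80591, 480), Pow(127, Rational(1, 2))), Rational(1, 344885))) = Add(Rational(464870, 350103), Mul(Rational(-80591, 165544800), Pow(127, Rational(1, 2))))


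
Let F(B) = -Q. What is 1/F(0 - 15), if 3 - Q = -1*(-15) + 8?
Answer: 1/20 ≈ 0.050000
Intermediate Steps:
Q = -20 (Q = 3 - (-1*(-15) + 8) = 3 - (15 + 8) = 3 - 1*23 = 3 - 23 = -20)
F(B) = 20 (F(B) = -1*(-20) = 20)
1/F(0 - 15) = 1/20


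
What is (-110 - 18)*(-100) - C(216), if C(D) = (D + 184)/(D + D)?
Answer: 345575/27 ≈ 12799.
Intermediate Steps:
C(D) = (184 + D)/(2*D) (C(D) = (184 + D)/((2*D)) = (184 + D)*(1/(2*D)) = (184 + D)/(2*D))
(-110 - 18)*(-100) - C(216) = (-110 - 18)*(-100) - (184 + 216)/(2*216) = -128*(-100) - 400/(2*216) = 12800 - 1*25/27 = 12800 - 25/27 = 345575/27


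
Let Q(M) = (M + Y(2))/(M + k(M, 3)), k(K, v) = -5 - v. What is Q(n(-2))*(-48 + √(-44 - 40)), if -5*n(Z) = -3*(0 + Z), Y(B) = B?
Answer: 96/23 - 4*I*√21/23 ≈ 4.1739 - 0.79697*I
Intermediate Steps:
n(Z) = 3*Z/5 (n(Z) = -(-3)*(0 + Z)/5 = -(-3)*Z/5 = 3*Z/5)
Q(M) = (2 + M)/(-8 + M) (Q(M) = (M + 2)/(M + (-5 - 1*3)) = (2 + M)/(M + (-5 - 3)) = (2 + M)/(M - 8) = (2 + M)/(-8 + M))
Q(n(-2))*(-48 + √(-44 - 40)) = ((2 + (⅗)*(-2))/(-8 + (⅗)*(-2)))*(-48 + √(-44 - 40)) = ((2 - 6/5)/(-8 - 6/5))*(-48 + √(-84)) = ((⅘)/(-46/5))*(-48 + 2*I*√21) = (-5/46*⅘)*(-48 + 2*I*√21) = -2*(-48 + 2*I*√21)/23 = 96/23 - 4*I*√21/23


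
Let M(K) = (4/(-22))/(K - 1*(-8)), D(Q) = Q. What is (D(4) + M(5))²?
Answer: 324900/20449 ≈ 15.888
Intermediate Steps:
M(K) = -2/(11*(8 + K)) (M(K) = (4*(-1/22))/(K + 8) = -2/(11*(8 + K)))
(D(4) + M(5))² = (4 - 2/(88 + 11*5))² = (4 - 2/(88 + 55))² = (4 - 2/143)² = (570/143)² = 324900/20449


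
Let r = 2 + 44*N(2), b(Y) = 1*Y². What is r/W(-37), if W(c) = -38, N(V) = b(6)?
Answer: -793/19 ≈ -41.737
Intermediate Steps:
b(Y) = Y²
N(V) = 36 (N(V) = 6² = 36)
r = 1586 (r = 2 + 44*36 = 2 + 1584 = 1586)
r/W(-37) = 1586/(-38) = 1586*(-1/38) = -793/19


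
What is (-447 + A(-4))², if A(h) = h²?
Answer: 185761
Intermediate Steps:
(-447 + A(-4))² = (-447 + (-4)²)² = (-447 + 16)² = (-431)² = 185761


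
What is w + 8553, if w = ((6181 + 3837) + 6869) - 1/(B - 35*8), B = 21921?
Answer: 550547039/21641 ≈ 25440.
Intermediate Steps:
w = 365451566/21641 (w = ((6181 + 3837) + 6869) - 1/(21921 - 35*8) = (10018 + 6869) - 1/(21921 - 280) = 16887 - 1/21641 = 365451566/21641 ≈ 16887.)
w + 8553 = 365451566/21641 + 8553 = 550547039/21641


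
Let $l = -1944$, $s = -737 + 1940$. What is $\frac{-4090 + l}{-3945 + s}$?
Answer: $\frac{3017}{1371} \approx 2.2006$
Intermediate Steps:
$s = 1203$
$\frac{-4090 + l}{-3945 + s} = \frac{-4090 - 1944}{-3945 + 1203} = - \frac{6034}{-2742} = \left(-6034\right) \left(- \frac{1}{2742}\right) = \frac{3017}{1371}$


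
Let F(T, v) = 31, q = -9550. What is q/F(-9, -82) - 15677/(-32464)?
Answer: -309545213/1006384 ≈ -307.58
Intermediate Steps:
q/F(-9, -82) - 15677/(-32464) = -9550/31 - 15677/(-32464) = -9550*1/31 - 15677*(-1/32464) = -9550/31 + 15677/32464 = -309545213/1006384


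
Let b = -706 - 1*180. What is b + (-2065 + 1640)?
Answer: -1311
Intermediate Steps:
b = -886 (b = -706 - 180 = -886)
b + (-2065 + 1640) = -886 + (-2065 + 1640) = -886 - 425 = -1311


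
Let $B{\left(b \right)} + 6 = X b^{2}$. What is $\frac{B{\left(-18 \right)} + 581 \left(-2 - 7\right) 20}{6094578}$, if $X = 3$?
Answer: $- \frac{2467}{145109} \approx -0.017001$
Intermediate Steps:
$B{\left(b \right)} = -6 + 3 b^{2}$
$\frac{B{\left(-18 \right)} + 581 \left(-2 - 7\right) 20}{6094578} = \frac{\left(-6 + 3 \left(-18\right)^{2}\right) + 581 \left(-2 - 7\right) 20}{6094578} = \left(\left(-6 + 3 \cdot 324\right) + 581 \left(\left(-9\right) 20\right)\right) \frac{1}{6094578} = \left(\left(-6 + 972\right) + 581 \left(-180\right)\right) \frac{1}{6094578} = \left(966 - 104580\right) \frac{1}{6094578} = \left(-103614\right) \frac{1}{6094578} = - \frac{2467}{145109}$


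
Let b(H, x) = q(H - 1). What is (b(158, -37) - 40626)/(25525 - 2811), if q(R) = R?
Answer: -40469/22714 ≈ -1.7817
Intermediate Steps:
b(H, x) = -1 + H (b(H, x) = H - 1 = -1 + H)
(b(158, -37) - 40626)/(25525 - 2811) = ((-1 + 158) - 40626)/(25525 - 2811) = (157 - 40626)/22714 = -40469*1/22714 = -40469/22714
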